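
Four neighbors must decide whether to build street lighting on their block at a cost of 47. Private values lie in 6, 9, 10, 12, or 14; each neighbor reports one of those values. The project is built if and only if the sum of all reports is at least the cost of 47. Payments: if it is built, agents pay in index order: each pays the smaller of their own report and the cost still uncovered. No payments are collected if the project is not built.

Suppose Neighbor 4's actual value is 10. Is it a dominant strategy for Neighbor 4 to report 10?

Yes

Check each profile of the others' reports and compare truth against every alternative report.
Others report (14, 14, 14): truth gives 5, best alternative gives 5.
Others report (12, 14, 14): truth gives 3, best alternative gives 3.
Others report (14, 12, 14): truth gives 3, best alternative gives 3.
Others report (14, 14, 12): truth gives 3, best alternative gives 3.
Others report (10, 14, 14): truth gives 1, best alternative gives 1.
Others report (12, 12, 14): truth gives 1, best alternative gives 1.
(Remaining 119 profiles checked similarly; truth is weakly best in each.)
In every case the truthful report is at least as good as any alternative, so it is a dominant strategy.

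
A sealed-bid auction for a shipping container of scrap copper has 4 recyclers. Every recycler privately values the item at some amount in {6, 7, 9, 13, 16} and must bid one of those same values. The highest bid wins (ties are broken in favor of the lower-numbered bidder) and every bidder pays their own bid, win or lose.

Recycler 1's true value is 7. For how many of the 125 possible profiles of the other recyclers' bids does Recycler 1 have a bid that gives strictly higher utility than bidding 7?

118

Others bid (6, 6, 6): truth gives 0; bid 6 gives 1 > 0. Violating.
Others bid (6, 6, 9): truth gives -7; bid 9 gives -2 > -7. Violating.
Others bid (6, 6, 13): truth gives -7; bid 6 gives -6 > -7. Violating.
Others bid (6, 6, 16): truth gives -7; bid 6 gives -6 > -7. Violating.
Others bid (6, 6, 7): truth gives 0; no alternative beats it.
Others bid (6, 7, 6): truth gives 0; no alternative beats it.
(Checking all 125 profiles: 118 have a profitable deviation, 7 do not.)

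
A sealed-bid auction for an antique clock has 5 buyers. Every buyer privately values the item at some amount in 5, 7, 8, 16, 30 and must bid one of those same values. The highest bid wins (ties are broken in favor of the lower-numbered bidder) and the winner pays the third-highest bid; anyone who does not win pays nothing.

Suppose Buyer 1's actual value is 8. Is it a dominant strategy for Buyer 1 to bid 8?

Consider the case where Buyer 2 bids 5, Buyer 3 bids 5, Buyer 4 bids 5 and Buyer 5 bids 16.
Truthful bid 8: loses, pays 0, utility 0.
Bid 16 instead: wins, pays 5, utility 8 - 5 = 3.
Since 3 > 0, bidding 16 is strictly better here, so truthful bidding is not dominant.

No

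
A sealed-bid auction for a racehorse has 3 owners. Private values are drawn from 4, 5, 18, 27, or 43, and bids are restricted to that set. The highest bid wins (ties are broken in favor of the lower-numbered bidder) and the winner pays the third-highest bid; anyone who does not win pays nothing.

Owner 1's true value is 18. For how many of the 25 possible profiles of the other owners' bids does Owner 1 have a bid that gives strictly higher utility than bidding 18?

8

Others bid (4, 27): truth gives 0; bid 27 gives 14 > 0. Violating.
Others bid (4, 43): truth gives 0; bid 43 gives 14 > 0. Violating.
Others bid (5, 27): truth gives 0; bid 27 gives 13 > 0. Violating.
Others bid (5, 43): truth gives 0; bid 43 gives 13 > 0. Violating.
Others bid (4, 4): truth gives 14; no alternative beats it.
Others bid (4, 5): truth gives 14; no alternative beats it.
(Checking all 25 profiles: 8 have a profitable deviation, 17 do not.)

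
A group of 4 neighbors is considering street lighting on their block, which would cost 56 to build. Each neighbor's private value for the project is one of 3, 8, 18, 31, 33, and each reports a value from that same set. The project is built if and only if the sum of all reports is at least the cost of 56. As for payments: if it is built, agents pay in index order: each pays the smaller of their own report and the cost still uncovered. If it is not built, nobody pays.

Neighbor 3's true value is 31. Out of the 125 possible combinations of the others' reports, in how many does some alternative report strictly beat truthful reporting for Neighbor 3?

Others report (3, 3, 33): truth gives 0; report 18 gives 13 > 0. Violating.
Others report (3, 8, 31): truth gives 0; report 18 gives 13 > 0. Violating.
Others report (3, 8, 33): truth gives 0; report 18 gives 13 > 0. Violating.
Others report (3, 18, 18): truth gives 0; report 18 gives 13 > 0. Violating.
Others report (3, 3, 3): truth gives 0; no alternative beats it.
Others report (3, 3, 8): truth gives 0; no alternative beats it.
(Checking all 125 profiles: 74 have a profitable deviation, 51 do not.)

74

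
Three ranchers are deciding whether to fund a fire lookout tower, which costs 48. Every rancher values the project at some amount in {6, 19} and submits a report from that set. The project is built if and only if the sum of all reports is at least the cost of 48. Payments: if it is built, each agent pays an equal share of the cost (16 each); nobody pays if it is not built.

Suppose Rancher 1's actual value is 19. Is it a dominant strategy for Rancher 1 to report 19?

Check each profile of the others' reports and compare truth against every alternative report.
Others report (19, 19): truth gives 3, best alternative gives 0.
Others report (6, 6): truth gives 0, best alternative gives 0.
Others report (6, 19): truth gives 0, best alternative gives 0.
Others report (19, 6): truth gives 0, best alternative gives 0.
In every case the truthful report is at least as good as any alternative, so it is a dominant strategy.

Yes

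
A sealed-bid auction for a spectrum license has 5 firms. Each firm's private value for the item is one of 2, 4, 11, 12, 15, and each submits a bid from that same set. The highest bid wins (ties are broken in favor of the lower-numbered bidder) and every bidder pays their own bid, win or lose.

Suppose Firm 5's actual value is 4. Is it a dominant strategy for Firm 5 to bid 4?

No

Consider the case where Firm 1 bids 2, Firm 2 bids 2, Firm 3 bids 2 and Firm 4 bids 4.
Truthful bid 4: loses but pays 4, utility -4.
Bid 2 instead: loses but pays 2, utility -2.
Since -2 > -4, bidding 2 is strictly better here, so truthful bidding is not dominant.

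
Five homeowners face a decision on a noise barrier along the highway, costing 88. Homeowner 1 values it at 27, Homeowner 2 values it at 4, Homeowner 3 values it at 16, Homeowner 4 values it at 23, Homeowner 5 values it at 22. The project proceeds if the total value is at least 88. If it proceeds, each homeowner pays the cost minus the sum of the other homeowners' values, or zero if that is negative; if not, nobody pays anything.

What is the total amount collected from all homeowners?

Total value 92 ≥ cost 88, so it is built.
Homeowner 1: others sum to 65; max(0, 88 - 65) = 23.
Homeowner 2: others sum to 88; max(0, 88 - 88) = 0.
Homeowner 3: others sum to 76; max(0, 88 - 76) = 12.
Homeowner 4: others sum to 69; max(0, 88 - 69) = 19.
Homeowner 5: others sum to 70; max(0, 88 - 70) = 18.
Total collected = 23 + 0 + 12 + 19 + 18 = 72.

72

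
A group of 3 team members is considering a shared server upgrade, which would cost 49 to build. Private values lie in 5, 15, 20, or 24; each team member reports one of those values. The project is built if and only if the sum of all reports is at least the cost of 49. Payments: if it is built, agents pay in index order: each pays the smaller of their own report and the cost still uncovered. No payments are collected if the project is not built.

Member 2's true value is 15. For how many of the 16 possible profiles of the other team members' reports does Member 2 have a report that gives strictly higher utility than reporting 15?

Others report (20, 24): truth gives 0; report 5 gives 10 > 0. Violating.
Others report (24, 20): truth gives 0; report 5 gives 10 > 0. Violating.
Others report (24, 24): truth gives 0; report 5 gives 10 > 0. Violating.
Others report (5, 5): truth gives 0; no alternative beats it.
Others report (5, 15): truth gives 0; no alternative beats it.
(Checking all 16 profiles: 3 have a profitable deviation, 13 do not.)

3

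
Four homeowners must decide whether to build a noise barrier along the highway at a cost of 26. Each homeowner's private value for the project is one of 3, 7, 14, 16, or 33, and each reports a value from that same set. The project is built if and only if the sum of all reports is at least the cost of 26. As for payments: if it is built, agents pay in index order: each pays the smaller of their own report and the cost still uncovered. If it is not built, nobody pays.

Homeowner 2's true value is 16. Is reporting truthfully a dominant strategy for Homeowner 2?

Consider the case where Homeowner 1 reports 3, Homeowner 3 reports 3 and Homeowner 4 reports 7.
Truthful report 16: project built, pays 16, utility 16 - 16 = 0.
Report 14 instead: project built, pays 14, utility 16 - 14 = 2.
Since 2 > 0, reporting 14 is strictly better here, so truthful reporting is not dominant.

No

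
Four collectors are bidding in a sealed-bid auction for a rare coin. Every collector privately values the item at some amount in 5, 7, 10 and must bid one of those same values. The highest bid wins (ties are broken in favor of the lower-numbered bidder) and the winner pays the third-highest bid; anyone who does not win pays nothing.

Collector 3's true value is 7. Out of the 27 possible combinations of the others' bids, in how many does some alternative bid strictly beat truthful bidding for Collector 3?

3

Others bid (5, 5, 10): truth gives 0; bid 10 gives 2 > 0. Violating.
Others bid (5, 7, 5): truth gives 0; bid 10 gives 2 > 0. Violating.
Others bid (7, 5, 5): truth gives 0; bid 10 gives 2 > 0. Violating.
Others bid (5, 5, 5): truth gives 2; no alternative beats it.
Others bid (5, 5, 7): truth gives 2; no alternative beats it.
(Checking all 27 profiles: 3 have a profitable deviation, 24 do not.)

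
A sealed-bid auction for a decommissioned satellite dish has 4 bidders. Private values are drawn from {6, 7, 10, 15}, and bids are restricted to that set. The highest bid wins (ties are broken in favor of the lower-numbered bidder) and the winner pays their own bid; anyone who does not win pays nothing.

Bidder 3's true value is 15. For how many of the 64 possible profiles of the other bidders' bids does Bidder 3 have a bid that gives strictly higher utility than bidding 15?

12

Others bid (6, 6, 6): truth gives 0; bid 7 gives 8 > 0. Violating.
Others bid (6, 6, 7): truth gives 0; bid 7 gives 8 > 0. Violating.
Others bid (6, 6, 10): truth gives 0; bid 10 gives 5 > 0. Violating.
Others bid (6, 7, 6): truth gives 0; bid 10 gives 5 > 0. Violating.
Others bid (6, 6, 15): truth gives 0; no alternative beats it.
Others bid (6, 7, 15): truth gives 0; no alternative beats it.
(Checking all 64 profiles: 12 have a profitable deviation, 52 do not.)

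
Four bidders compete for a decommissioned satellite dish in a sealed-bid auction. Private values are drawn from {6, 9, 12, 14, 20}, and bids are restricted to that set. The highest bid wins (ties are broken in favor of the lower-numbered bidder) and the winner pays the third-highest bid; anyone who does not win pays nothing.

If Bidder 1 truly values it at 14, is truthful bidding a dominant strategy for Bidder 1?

Consider the case where Bidder 2 bids 6, Bidder 3 bids 6 and Bidder 4 bids 20.
Truthful bid 14: loses, pays 0, utility 0.
Bid 20 instead: wins, pays 6, utility 14 - 6 = 8.
Since 8 > 0, bidding 20 is strictly better here, so truthful bidding is not dominant.

No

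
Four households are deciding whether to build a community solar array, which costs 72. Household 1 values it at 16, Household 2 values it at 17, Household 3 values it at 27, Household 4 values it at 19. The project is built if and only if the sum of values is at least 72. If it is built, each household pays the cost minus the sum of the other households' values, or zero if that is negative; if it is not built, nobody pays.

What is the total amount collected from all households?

Total value 79 ≥ cost 72, so it is built.
Household 1: others sum to 63; max(0, 72 - 63) = 9.
Household 2: others sum to 62; max(0, 72 - 62) = 10.
Household 3: others sum to 52; max(0, 72 - 52) = 20.
Household 4: others sum to 60; max(0, 72 - 60) = 12.
Total collected = 9 + 10 + 20 + 12 = 51.

51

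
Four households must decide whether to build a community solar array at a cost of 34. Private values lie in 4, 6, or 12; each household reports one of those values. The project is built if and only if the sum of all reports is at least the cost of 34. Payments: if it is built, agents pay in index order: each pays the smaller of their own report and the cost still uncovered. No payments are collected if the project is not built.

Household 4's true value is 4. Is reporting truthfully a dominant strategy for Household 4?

Check each profile of the others' reports and compare truth against every alternative report.
Others report (4, 12, 12): truth gives 0, best alternative gives -2.
Others report (12, 4, 12): truth gives 0, best alternative gives -2.
Others report (12, 12, 4): truth gives 0, best alternative gives -2.
Others report (12, 12, 12): truth gives 4, best alternative gives 4.
Others report (4, 4, 4): truth gives 0, best alternative gives 0.
Others report (4, 4, 6): truth gives 0, best alternative gives 0.
(Remaining 21 profiles checked similarly; truth is weakly best in each.)
In every case the truthful report is at least as good as any alternative, so it is a dominant strategy.

Yes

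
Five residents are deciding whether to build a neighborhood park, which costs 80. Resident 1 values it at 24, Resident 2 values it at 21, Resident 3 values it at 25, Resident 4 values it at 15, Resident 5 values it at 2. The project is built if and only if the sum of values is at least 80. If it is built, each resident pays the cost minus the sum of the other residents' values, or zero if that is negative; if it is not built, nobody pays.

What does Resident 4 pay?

8

Total value 87 ≥ cost 80, so the project is built.
The other residents' values sum to 72.
Cost minus that sum is 80 - 72 = 8.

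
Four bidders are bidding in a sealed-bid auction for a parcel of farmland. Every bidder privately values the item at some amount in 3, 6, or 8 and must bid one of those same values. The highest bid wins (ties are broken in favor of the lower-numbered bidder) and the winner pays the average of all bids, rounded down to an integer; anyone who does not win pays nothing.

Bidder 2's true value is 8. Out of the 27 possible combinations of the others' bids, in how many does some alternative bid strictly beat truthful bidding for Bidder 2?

3

Others bid (3, 3, 3): truth gives 4; bid 6 gives 5 > 4. Violating.
Others bid (3, 3, 6): truth gives 3; bid 6 gives 4 > 3. Violating.
Others bid (3, 6, 3): truth gives 3; bid 6 gives 4 > 3. Violating.
Others bid (3, 3, 8): truth gives 3; no alternative beats it.
Others bid (3, 6, 6): truth gives 3; no alternative beats it.
(Checking all 27 profiles: 3 have a profitable deviation, 24 do not.)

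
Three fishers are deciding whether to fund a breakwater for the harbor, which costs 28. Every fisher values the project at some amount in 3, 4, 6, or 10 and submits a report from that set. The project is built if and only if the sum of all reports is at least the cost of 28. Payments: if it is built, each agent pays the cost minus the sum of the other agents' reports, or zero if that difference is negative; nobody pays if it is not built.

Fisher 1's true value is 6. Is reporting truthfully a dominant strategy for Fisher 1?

Check each profile of the others' reports and compare truth against every alternative report.
Others report (3, 3): truth gives 0, best alternative gives 0.
Others report (3, 4): truth gives 0, best alternative gives 0.
Others report (3, 6): truth gives 0, best alternative gives 0.
Others report (3, 10): truth gives 0, best alternative gives 0.
Others report (4, 3): truth gives 0, best alternative gives 0.
Others report (4, 4): truth gives 0, best alternative gives 0.
(Remaining 10 profiles checked similarly; truth is weakly best in each.)
In every case the truthful report is at least as good as any alternative, so it is a dominant strategy.

Yes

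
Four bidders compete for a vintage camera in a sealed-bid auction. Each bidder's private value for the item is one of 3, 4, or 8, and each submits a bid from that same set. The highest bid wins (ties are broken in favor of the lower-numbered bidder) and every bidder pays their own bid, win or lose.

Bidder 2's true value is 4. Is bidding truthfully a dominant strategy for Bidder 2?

Consider the case where Bidder 1 bids 3, Bidder 3 bids 3 and Bidder 4 bids 8.
Truthful bid 4: loses but pays 4, utility -4.
Bid 3 instead: loses but pays 3, utility -3.
Since -3 > -4, bidding 3 is strictly better here, so truthful bidding is not dominant.

No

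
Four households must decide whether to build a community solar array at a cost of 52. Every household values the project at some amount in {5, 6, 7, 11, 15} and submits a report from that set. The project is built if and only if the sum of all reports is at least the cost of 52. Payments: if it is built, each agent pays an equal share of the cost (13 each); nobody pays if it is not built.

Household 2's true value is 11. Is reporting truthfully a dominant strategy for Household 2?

Consider the case where Household 1 reports 11, Household 3 reports 15 and Household 4 reports 15.
Truthful report 11: project built, pays 13, utility 11 - 13 = -2.
Report 5 instead: project not built, utility 0.
Since 0 > -2, reporting 5 is strictly better here, so truthful reporting is not dominant.

No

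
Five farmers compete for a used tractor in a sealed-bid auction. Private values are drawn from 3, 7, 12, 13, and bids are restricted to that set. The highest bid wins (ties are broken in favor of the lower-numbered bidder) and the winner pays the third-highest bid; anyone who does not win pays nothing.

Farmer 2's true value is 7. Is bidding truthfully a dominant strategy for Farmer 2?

No

Consider the case where Farmer 1 bids 3, Farmer 3 bids 3, Farmer 4 bids 3 and Farmer 5 bids 12.
Truthful bid 7: loses, pays 0, utility 0.
Bid 12 instead: wins, pays 3, utility 7 - 3 = 4.
Since 4 > 0, bidding 12 is strictly better here, so truthful bidding is not dominant.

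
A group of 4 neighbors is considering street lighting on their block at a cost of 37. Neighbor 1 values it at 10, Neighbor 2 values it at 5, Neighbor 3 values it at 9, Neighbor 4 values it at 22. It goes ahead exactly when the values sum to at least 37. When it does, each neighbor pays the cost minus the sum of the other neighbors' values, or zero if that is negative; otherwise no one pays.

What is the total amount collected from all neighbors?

Total value 46 ≥ cost 37, so it is built.
Neighbor 1: others sum to 36; max(0, 37 - 36) = 1.
Neighbor 2: others sum to 41; max(0, 37 - 41) = 0.
Neighbor 3: others sum to 37; max(0, 37 - 37) = 0.
Neighbor 4: others sum to 24; max(0, 37 - 24) = 13.
Total collected = 1 + 0 + 0 + 13 = 14.

14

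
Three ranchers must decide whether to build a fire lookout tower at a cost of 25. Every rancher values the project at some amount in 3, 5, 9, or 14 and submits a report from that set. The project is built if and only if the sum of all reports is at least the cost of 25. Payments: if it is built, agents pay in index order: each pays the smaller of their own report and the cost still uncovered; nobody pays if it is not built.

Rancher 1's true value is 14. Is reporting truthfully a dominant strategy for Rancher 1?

Consider the case where Rancher 2 reports 3 and Rancher 3 reports 14.
Truthful report 14: project built, pays 14, utility 14 - 14 = 0.
Report 9 instead: project built, pays 9, utility 14 - 9 = 5.
Since 5 > 0, reporting 9 is strictly better here, so truthful reporting is not dominant.

No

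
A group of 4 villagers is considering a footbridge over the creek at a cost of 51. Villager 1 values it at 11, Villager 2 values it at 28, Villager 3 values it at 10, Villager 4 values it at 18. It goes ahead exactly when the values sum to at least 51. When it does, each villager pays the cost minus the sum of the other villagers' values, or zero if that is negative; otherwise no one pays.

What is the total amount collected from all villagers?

14

Total value 67 ≥ cost 51, so it is built.
Villager 1: others sum to 56; max(0, 51 - 56) = 0.
Villager 2: others sum to 39; max(0, 51 - 39) = 12.
Villager 3: others sum to 57; max(0, 51 - 57) = 0.
Villager 4: others sum to 49; max(0, 51 - 49) = 2.
Total collected = 0 + 12 + 0 + 2 = 14.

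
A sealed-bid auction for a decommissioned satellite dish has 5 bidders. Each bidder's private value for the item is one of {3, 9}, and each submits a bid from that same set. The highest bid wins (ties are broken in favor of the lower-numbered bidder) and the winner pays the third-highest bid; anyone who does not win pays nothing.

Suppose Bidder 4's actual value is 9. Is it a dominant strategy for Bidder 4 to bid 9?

Yes

Check each profile of the others' bids and compare truth against every alternative bid.
Others bid (3, 3, 3, 3): truth gives 6, best alternative gives 0.
Others bid (3, 3, 3, 9): truth gives 6, best alternative gives 0.
Others bid (3, 3, 9, 3): truth gives 0, best alternative gives 0.
Others bid (3, 3, 9, 9): truth gives 0, best alternative gives 0.
Others bid (3, 9, 3, 3): truth gives 0, best alternative gives 0.
Others bid (3, 9, 3, 9): truth gives 0, best alternative gives 0.
(Remaining 10 profiles checked similarly; truth is weakly best in each.)
In every case the truthful bid is at least as good as any alternative, so it is a dominant strategy.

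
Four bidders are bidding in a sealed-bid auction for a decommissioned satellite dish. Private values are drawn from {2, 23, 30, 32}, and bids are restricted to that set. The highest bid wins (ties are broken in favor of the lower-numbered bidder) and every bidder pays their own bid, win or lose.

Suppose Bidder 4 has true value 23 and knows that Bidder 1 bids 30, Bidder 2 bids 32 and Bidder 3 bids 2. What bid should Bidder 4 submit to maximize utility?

Bid 2: loses but pays 2, utility -2.
Bid 23: loses but pays 23, utility -23.
Bid 30: loses but pays 30, utility -30.
Bid 32: loses but pays 32, utility -32.
The best choice is 2 with utility -2.

2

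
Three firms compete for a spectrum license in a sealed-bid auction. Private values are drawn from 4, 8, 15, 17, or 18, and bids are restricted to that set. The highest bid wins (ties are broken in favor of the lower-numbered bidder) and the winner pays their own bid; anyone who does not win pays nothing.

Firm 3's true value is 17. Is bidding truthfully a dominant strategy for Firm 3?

No

Consider the case where Firm 1 bids 4 and Firm 2 bids 4.
Truthful bid 17: wins, pays 17, utility 17 - 17 = 0.
Bid 8 instead: wins, pays 8, utility 17 - 8 = 9.
Since 9 > 0, bidding 8 is strictly better here, so truthful bidding is not dominant.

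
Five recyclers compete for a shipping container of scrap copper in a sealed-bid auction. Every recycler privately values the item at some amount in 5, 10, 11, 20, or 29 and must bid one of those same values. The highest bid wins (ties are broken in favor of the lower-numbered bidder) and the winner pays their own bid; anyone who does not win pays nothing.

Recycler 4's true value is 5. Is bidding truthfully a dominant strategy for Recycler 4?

Check each profile of the others' bids and compare truth against every alternative bid.
Others bid (5, 5, 5, 5): truth gives 0, best alternative gives -5.
Others bid (5, 5, 5, 10): truth gives 0, best alternative gives -5.
Others bid (5, 5, 5, 11): truth gives 0, best alternative gives 0.
Others bid (5, 5, 5, 20): truth gives 0, best alternative gives 0.
Others bid (5, 5, 5, 29): truth gives 0, best alternative gives 0.
Others bid (5, 5, 10, 5): truth gives 0, best alternative gives 0.
(Remaining 619 profiles checked similarly; truth is weakly best in each.)
In every case the truthful bid is at least as good as any alternative, so it is a dominant strategy.

Yes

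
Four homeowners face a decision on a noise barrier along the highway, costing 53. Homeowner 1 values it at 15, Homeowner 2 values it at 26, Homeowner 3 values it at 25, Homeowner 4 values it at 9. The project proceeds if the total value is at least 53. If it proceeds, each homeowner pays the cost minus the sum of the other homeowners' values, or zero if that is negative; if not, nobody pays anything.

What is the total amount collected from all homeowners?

Total value 75 ≥ cost 53, so it is built.
Homeowner 1: others sum to 60; max(0, 53 - 60) = 0.
Homeowner 2: others sum to 49; max(0, 53 - 49) = 4.
Homeowner 3: others sum to 50; max(0, 53 - 50) = 3.
Homeowner 4: others sum to 66; max(0, 53 - 66) = 0.
Total collected = 0 + 4 + 3 + 0 = 7.

7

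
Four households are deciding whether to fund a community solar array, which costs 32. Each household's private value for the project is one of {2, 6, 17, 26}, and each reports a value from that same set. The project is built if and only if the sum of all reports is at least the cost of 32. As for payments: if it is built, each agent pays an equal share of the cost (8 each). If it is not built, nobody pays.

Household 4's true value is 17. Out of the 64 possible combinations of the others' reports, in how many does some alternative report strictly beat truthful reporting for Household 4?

7

Others report (2, 2, 2): truth gives 0; report 26 gives 9 > 0. Violating.
Others report (2, 2, 6): truth gives 0; report 26 gives 9 > 0. Violating.
Others report (2, 6, 2): truth gives 0; report 26 gives 9 > 0. Violating.
Others report (2, 6, 6): truth gives 0; report 26 gives 9 > 0. Violating.
Others report (2, 2, 17): truth gives 9; no alternative beats it.
Others report (2, 2, 26): truth gives 9; no alternative beats it.
(Checking all 64 profiles: 7 have a profitable deviation, 57 do not.)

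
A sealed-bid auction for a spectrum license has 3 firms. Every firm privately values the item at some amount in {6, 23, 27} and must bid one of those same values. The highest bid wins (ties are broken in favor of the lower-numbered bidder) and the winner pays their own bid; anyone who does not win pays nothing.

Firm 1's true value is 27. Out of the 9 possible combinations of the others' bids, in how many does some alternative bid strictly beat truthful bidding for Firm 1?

Others bid (6, 6): truth gives 0; bid 6 gives 21 > 0. Violating.
Others bid (6, 23): truth gives 0; bid 23 gives 4 > 0. Violating.
Others bid (23, 6): truth gives 0; bid 23 gives 4 > 0. Violating.
Others bid (23, 23): truth gives 0; bid 23 gives 4 > 0. Violating.
Others bid (6, 27): truth gives 0; no alternative beats it.
Others bid (23, 27): truth gives 0; no alternative beats it.
(Checking all 9 profiles: 4 have a profitable deviation, 5 do not.)

4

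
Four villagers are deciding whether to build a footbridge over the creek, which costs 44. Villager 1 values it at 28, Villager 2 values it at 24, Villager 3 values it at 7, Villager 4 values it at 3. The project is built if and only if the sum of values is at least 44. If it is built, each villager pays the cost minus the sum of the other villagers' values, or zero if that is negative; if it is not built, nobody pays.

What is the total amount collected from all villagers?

16

Total value 62 ≥ cost 44, so it is built.
Villager 1: others sum to 34; max(0, 44 - 34) = 10.
Villager 2: others sum to 38; max(0, 44 - 38) = 6.
Villager 3: others sum to 55; max(0, 44 - 55) = 0.
Villager 4: others sum to 59; max(0, 44 - 59) = 0.
Total collected = 10 + 6 + 0 + 0 = 16.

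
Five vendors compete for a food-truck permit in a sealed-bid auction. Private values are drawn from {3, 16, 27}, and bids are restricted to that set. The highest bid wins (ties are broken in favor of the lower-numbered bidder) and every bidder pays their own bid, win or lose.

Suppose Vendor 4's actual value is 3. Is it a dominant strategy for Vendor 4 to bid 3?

Check each profile of the others' bids and compare truth against every alternative bid.
Others bid (3, 3, 3, 27): truth gives -3, best alternative gives -16.
Others bid (3, 3, 16, 3): truth gives -3, best alternative gives -16.
Others bid (3, 3, 16, 16): truth gives -3, best alternative gives -16.
Others bid (3, 3, 16, 27): truth gives -3, best alternative gives -16.
Others bid (3, 3, 27, 3): truth gives -3, best alternative gives -16.
Others bid (3, 3, 27, 16): truth gives -3, best alternative gives -16.
(Remaining 75 profiles checked similarly; truth is weakly best in each.)
In every case the truthful bid is at least as good as any alternative, so it is a dominant strategy.

Yes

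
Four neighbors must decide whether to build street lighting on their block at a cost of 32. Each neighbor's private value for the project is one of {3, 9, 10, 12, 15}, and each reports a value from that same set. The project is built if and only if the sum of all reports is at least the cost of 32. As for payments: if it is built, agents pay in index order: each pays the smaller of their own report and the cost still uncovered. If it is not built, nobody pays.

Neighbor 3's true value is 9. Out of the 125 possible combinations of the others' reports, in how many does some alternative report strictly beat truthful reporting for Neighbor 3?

64

Others report (3, 12, 15): truth gives 0; report 3 gives 6 > 0. Violating.
Others report (3, 15, 12): truth gives 0; report 3 gives 6 > 0. Violating.
Others report (3, 15, 15): truth gives 0; report 3 gives 6 > 0. Violating.
Others report (9, 9, 12): truth gives 0; report 3 gives 6 > 0. Violating.
Others report (3, 3, 3): truth gives 0; no alternative beats it.
Others report (3, 3, 9): truth gives 0; no alternative beats it.
(Checking all 125 profiles: 64 have a profitable deviation, 61 do not.)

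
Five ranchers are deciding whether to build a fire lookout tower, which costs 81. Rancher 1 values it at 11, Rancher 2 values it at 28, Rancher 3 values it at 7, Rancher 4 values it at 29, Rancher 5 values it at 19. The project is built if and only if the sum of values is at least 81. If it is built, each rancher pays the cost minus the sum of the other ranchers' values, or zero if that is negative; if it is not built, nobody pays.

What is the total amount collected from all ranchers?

37

Total value 94 ≥ cost 81, so it is built.
Rancher 1: others sum to 83; max(0, 81 - 83) = 0.
Rancher 2: others sum to 66; max(0, 81 - 66) = 15.
Rancher 3: others sum to 87; max(0, 81 - 87) = 0.
Rancher 4: others sum to 65; max(0, 81 - 65) = 16.
Rancher 5: others sum to 75; max(0, 81 - 75) = 6.
Total collected = 0 + 15 + 0 + 16 + 6 = 37.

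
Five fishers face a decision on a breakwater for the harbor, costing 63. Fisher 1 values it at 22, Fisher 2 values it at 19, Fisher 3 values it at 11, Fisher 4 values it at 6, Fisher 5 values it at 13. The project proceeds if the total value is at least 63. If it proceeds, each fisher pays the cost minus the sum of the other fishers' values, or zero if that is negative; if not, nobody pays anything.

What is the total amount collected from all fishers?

33

Total value 71 ≥ cost 63, so it is built.
Fisher 1: others sum to 49; max(0, 63 - 49) = 14.
Fisher 2: others sum to 52; max(0, 63 - 52) = 11.
Fisher 3: others sum to 60; max(0, 63 - 60) = 3.
Fisher 4: others sum to 65; max(0, 63 - 65) = 0.
Fisher 5: others sum to 58; max(0, 63 - 58) = 5.
Total collected = 14 + 11 + 3 + 0 + 5 = 33.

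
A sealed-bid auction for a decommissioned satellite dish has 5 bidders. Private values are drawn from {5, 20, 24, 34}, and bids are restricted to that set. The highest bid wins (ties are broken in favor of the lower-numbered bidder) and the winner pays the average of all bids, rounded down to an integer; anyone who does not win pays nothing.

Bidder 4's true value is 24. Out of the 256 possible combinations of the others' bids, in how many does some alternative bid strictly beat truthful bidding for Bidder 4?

Others bid (5, 5, 5, 34): truth gives 0; bid 34 gives 8 > 0. Violating.
Others bid (5, 5, 20, 34): truth gives 0; bid 34 gives 5 > 0. Violating.
Others bid (5, 5, 24, 5): truth gives 0; bid 34 gives 10 > 0. Violating.
Others bid (5, 5, 24, 20): truth gives 0; bid 34 gives 7 > 0. Violating.
Others bid (5, 5, 5, 5): truth gives 16; no alternative beats it.
Others bid (5, 5, 5, 20): truth gives 13; no alternative beats it.
(Checking all 256 profiles: 62 have a profitable deviation, 194 do not.)

62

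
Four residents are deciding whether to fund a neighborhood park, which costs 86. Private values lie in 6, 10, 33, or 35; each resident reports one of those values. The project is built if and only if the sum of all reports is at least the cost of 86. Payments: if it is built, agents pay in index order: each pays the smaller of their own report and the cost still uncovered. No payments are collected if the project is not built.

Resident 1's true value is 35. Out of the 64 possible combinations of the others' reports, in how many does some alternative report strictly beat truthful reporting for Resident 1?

38

Others report (6, 33, 33): truth gives 0; report 33 gives 2 > 0. Violating.
Others report (6, 33, 35): truth gives 0; report 33 gives 2 > 0. Violating.
Others report (6, 35, 33): truth gives 0; report 33 gives 2 > 0. Violating.
Others report (6, 35, 35): truth gives 0; report 10 gives 25 > 0. Violating.
Others report (6, 6, 6): truth gives 0; no alternative beats it.
Others report (6, 6, 10): truth gives 0; no alternative beats it.
(Checking all 64 profiles: 38 have a profitable deviation, 26 do not.)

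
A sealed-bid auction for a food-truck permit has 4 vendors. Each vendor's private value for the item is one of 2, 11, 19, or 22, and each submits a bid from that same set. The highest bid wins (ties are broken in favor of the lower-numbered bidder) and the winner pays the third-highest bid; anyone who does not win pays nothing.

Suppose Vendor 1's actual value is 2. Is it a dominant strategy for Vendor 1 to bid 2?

Yes

Check each profile of the others' bids and compare truth against every alternative bid.
Others bid (2, 11, 11): truth gives 0, best alternative gives -9.
Others bid (11, 2, 11): truth gives 0, best alternative gives -9.
Others bid (11, 11, 2): truth gives 0, best alternative gives -9.
Others bid (11, 11, 11): truth gives 0, best alternative gives -9.
Others bid (2, 2, 2): truth gives 0, best alternative gives 0.
Others bid (2, 2, 11): truth gives 0, best alternative gives 0.
(Remaining 58 profiles checked similarly; truth is weakly best in each.)
In every case the truthful bid is at least as good as any alternative, so it is a dominant strategy.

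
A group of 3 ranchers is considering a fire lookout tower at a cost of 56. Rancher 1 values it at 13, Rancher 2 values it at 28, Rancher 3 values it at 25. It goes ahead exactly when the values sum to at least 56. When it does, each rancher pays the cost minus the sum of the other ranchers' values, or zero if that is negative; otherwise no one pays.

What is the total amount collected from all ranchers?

36

Total value 66 ≥ cost 56, so it is built.
Rancher 1: others sum to 53; max(0, 56 - 53) = 3.
Rancher 2: others sum to 38; max(0, 56 - 38) = 18.
Rancher 3: others sum to 41; max(0, 56 - 41) = 15.
Total collected = 3 + 18 + 15 = 36.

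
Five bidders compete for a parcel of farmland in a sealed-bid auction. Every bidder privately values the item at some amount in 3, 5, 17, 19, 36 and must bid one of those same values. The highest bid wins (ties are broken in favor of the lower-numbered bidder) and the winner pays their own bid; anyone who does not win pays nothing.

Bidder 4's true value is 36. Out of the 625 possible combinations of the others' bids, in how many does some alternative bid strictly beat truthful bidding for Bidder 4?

108

Others bid (3, 3, 3, 3): truth gives 0; bid 5 gives 31 > 0. Violating.
Others bid (3, 3, 3, 5): truth gives 0; bid 5 gives 31 > 0. Violating.
Others bid (3, 3, 3, 17): truth gives 0; bid 17 gives 19 > 0. Violating.
Others bid (3, 3, 3, 19): truth gives 0; bid 19 gives 17 > 0. Violating.
Others bid (3, 3, 3, 36): truth gives 0; no alternative beats it.
Others bid (3, 3, 5, 36): truth gives 0; no alternative beats it.
(Checking all 625 profiles: 108 have a profitable deviation, 517 do not.)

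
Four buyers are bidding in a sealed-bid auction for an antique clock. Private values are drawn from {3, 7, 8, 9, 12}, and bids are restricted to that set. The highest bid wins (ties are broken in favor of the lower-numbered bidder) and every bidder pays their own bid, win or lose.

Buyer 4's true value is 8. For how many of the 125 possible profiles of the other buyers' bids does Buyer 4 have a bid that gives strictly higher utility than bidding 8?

Others bid (3, 3, 3): truth gives 0; bid 7 gives 1 > 0. Violating.
Others bid (3, 3, 8): truth gives -8; bid 9 gives -1 > -8. Violating.
Others bid (3, 3, 9): truth gives -8; bid 3 gives -3 > -8. Violating.
Others bid (3, 3, 12): truth gives -8; bid 3 gives -3 > -8. Violating.
Others bid (3, 3, 7): truth gives 0; no alternative beats it.
Others bid (3, 7, 3): truth gives 0; no alternative beats it.
(Checking all 125 profiles: 118 have a profitable deviation, 7 do not.)

118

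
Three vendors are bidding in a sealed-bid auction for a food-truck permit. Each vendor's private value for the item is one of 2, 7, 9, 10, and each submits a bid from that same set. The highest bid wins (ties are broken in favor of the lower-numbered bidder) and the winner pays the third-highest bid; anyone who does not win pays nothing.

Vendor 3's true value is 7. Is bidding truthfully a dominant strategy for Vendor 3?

Consider the case where Vendor 1 bids 2 and Vendor 2 bids 7.
Truthful bid 7: loses, pays 0, utility 0.
Bid 9 instead: wins, pays 2, utility 7 - 2 = 5.
Since 5 > 0, bidding 9 is strictly better here, so truthful bidding is not dominant.

No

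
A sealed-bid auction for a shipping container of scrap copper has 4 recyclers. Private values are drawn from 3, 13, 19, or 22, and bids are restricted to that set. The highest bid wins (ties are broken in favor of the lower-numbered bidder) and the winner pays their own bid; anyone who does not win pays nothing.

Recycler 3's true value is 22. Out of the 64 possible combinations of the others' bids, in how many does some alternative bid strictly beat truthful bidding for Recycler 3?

Others bid (3, 3, 3): truth gives 0; bid 13 gives 9 > 0. Violating.
Others bid (3, 3, 13): truth gives 0; bid 13 gives 9 > 0. Violating.
Others bid (3, 3, 19): truth gives 0; bid 19 gives 3 > 0. Violating.
Others bid (3, 13, 3): truth gives 0; bid 19 gives 3 > 0. Violating.
Others bid (3, 3, 22): truth gives 0; no alternative beats it.
Others bid (3, 13, 22): truth gives 0; no alternative beats it.
(Checking all 64 profiles: 12 have a profitable deviation, 52 do not.)

12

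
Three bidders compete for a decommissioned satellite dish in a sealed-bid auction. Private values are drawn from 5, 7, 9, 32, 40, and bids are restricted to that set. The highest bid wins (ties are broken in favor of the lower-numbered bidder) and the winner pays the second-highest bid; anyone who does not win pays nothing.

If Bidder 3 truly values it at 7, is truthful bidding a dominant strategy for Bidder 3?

Check each profile of the others' bids and compare truth against every alternative bid.
Others bid (5, 5): truth gives 2, best alternative gives 2.
Others bid (5, 7): truth gives 0, best alternative gives 0.
Others bid (5, 9): truth gives 0, best alternative gives 0.
Others bid (5, 32): truth gives 0, best alternative gives 0.
Others bid (5, 40): truth gives 0, best alternative gives 0.
Others bid (7, 5): truth gives 0, best alternative gives 0.
(Remaining 19 profiles checked similarly; truth is weakly best in each.)
In every case the truthful bid is at least as good as any alternative, so it is a dominant strategy.

Yes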